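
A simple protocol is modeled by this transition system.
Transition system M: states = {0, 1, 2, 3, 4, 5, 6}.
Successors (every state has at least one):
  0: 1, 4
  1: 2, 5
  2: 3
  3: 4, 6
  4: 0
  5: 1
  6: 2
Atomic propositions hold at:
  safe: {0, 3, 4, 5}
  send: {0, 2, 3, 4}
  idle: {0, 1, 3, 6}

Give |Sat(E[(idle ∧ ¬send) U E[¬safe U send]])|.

6

Sat(¬send) = {1, 5, 6}
Sat(idle ∧ ¬send) = {1, 6}
Sat(¬safe) = {1, 2, 6}
E[¬safe U send]: least fixpoint, start Z0 = Sat(send) = {0, 2, 3, 4}, add states in Sat(¬safe) with some successor in Z. Z1 = {0, 1, 2, 3, 4, 6}; fixed.
Sat(E[¬safe U send]) = {0, 1, 2, 3, 4, 6}
E[(idle ∧ ¬send) U E[¬safe U send]]: least fixpoint, start Z0 = Sat(E[¬safe U send]) = {0, 1, 2, 3, 4, 6}, add states in Sat(idle ∧ ¬send) with some successor in Z. Already a fixed point.
Sat(E[(idle ∧ ¬send) U E[¬safe U send]]) = {0, 1, 2, 3, 4, 6}
|Sat(E[(idle ∧ ¬send) U E[¬safe U send]])| = |{0, 1, 2, 3, 4, 6}| = 6.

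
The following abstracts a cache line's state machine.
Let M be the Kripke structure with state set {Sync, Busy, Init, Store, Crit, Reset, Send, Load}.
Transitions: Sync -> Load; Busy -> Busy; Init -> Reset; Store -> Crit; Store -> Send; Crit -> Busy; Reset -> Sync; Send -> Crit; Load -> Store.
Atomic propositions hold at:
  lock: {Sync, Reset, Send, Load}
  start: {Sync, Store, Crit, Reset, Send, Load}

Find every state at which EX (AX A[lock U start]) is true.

{Sync, Init, Store, Reset, Load}

A[lock U start]: least fixpoint, start Z0 = Sat(start) = {Sync, Store, Crit, Reset, Send, Load}, add states in Sat(lock) with every successor in Z. Already a fixed point.
Sat(A[lock U start]) = {Sync, Store, Crit, Reset, Send, Load}
Sat(AX A[lock U start]) = {s : every successor in {Sync, Store, Crit, Reset, Send, Load}} = {Sync, Init, Store, Reset, Send, Load}
Sat(EX (AX A[lock U start])) = {s : some successor in {Sync, Init, Store, Reset, Send, Load}} = {Sync, Init, Store, Reset, Load}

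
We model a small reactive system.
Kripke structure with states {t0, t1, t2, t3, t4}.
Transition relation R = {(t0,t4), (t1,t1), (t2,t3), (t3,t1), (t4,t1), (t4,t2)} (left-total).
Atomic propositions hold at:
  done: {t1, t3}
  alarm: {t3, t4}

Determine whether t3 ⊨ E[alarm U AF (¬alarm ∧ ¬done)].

Sat(¬alarm) = {t0, t1, t2}
Sat(¬done) = {t0, t2, t4}
Sat(¬alarm ∧ ¬done) = {t0, t2}
AF (¬alarm ∧ ¬done): least fixpoint, start Z0 = {t0, t2}, add states with every successor in Z. Already a fixed point.
Sat(AF (¬alarm ∧ ¬done)) = {t0, t2}
E[alarm U AF (¬alarm ∧ ¬done)]: least fixpoint, start Z0 = Sat(AF (¬alarm ∧ ¬done)) = {t0, t2}, add states in Sat(alarm) with some successor in Z. Z1 = {t0, t2, t4}; fixed.
Sat(E[alarm U AF (¬alarm ∧ ¬done)]) = {t0, t2, t4}
t3 ∉ Sat(E[alarm U AF (¬alarm ∧ ¬done)]) = {t0, t2, t4}, so the formula does not hold at t3.

No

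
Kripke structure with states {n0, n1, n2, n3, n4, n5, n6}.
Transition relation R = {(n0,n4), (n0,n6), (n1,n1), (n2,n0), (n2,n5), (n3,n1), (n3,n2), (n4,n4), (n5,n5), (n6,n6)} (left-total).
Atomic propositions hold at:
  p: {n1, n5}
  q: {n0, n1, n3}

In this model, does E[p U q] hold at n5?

E[p U q]: least fixpoint, start Z0 = Sat(q) = {n0, n1, n3}, add states in Sat(p) with some successor in Z. Already a fixed point.
Sat(E[p U q]) = {n0, n1, n3}
n5 ∉ Sat(E[p U q]) = {n0, n1, n3}, so the formula does not hold at n5.

No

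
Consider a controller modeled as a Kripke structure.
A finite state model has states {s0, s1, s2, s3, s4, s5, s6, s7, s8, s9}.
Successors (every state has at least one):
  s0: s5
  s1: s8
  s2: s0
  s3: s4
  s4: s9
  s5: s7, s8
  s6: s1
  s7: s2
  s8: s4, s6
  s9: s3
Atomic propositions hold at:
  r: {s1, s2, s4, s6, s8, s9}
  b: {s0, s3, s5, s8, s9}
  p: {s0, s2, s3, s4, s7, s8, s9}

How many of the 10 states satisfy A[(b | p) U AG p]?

3

Sat(b | p) = {s0, s2, s3, s4, s5, s7, s8, s9}
AG p: greatest fixpoint, start Z0 = {s0, s2, s3, s4, s7, s8, s9}, keep only states in Sat with every successor in Z. Z1 = {s2, s3, s4, s7, s9}; Z2 = {s3, s4, s7, s9}; Z3 = {s3, s4, s9}; fixed.
Sat(AG p) = {s3, s4, s9}
A[(b | p) U AG p]: least fixpoint, start Z0 = Sat(AG p) = {s3, s4, s9}, add states in Sat(b | p) with every successor in Z. Already a fixed point.
Sat(A[(b | p) U AG p]) = {s3, s4, s9}
|Sat(A[(b | p) U AG p])| = |{s3, s4, s9}| = 3.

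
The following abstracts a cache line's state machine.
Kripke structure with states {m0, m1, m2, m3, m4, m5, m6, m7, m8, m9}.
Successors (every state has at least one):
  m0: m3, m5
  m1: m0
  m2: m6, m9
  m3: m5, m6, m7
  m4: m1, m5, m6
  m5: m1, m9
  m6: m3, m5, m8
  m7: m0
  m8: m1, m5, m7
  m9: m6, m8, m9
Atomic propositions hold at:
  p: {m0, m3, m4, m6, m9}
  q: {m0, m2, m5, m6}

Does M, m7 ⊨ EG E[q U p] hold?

E[q U p]: least fixpoint, start Z0 = Sat(p) = {m0, m3, m4, m6, m9}, add states in Sat(q) with some successor in Z. Z1 = {m0, m2, m3, m4, m5, m6, m9}; fixed.
Sat(E[q U p]) = {m0, m2, m3, m4, m5, m6, m9}
EG E[q U p]: greatest fixpoint, start Z0 = {m0, m2, m3, m4, m5, m6, m9}, keep only states in Sat with some successor in Z. Already a fixed point.
Sat(EG E[q U p]) = {m0, m2, m3, m4, m5, m6, m9}
m7 ∉ Sat(EG E[q U p]) = {m0, m2, m3, m4, m5, m6, m9}, so the formula does not hold at m7.

No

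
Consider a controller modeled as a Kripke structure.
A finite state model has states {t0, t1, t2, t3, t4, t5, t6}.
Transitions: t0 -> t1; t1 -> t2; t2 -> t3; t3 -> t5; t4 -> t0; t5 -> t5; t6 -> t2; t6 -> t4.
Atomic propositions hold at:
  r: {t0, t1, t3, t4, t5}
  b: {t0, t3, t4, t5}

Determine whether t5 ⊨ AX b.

Sat(AX b) = {s : every successor in {t0, t3, t4, t5}} = {t2, t3, t4, t5}
t5 ∈ Sat(AX b) = {t2, t3, t4, t5}, so the formula holds at t5.

Yes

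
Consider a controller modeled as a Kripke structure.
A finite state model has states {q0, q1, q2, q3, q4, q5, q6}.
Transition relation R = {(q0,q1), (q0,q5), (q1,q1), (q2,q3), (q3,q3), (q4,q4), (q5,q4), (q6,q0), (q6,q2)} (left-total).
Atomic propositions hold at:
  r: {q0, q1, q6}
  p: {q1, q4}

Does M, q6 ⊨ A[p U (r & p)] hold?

Sat(r & p) = {q1}
A[p U (r & p)]: least fixpoint, start Z0 = Sat((r & p)) = {q1}, add states in Sat(p) with every successor in Z. Already a fixed point.
Sat(A[p U (r & p)]) = {q1}
q6 ∉ Sat(A[p U (r & p)]) = {q1}, so the formula does not hold at q6.

No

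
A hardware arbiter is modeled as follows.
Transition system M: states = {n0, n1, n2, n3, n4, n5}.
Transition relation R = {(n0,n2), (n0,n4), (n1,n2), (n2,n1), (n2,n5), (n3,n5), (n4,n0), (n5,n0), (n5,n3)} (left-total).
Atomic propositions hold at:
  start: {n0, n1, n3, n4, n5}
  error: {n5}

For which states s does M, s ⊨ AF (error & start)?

{n3, n5}

Sat(error & start) = {n5}
AF (error & start): least fixpoint, start Z0 = {n5}, add states with every successor in Z. Z1 = {n3, n5}; fixed.
Sat(AF (error & start)) = {n3, n5}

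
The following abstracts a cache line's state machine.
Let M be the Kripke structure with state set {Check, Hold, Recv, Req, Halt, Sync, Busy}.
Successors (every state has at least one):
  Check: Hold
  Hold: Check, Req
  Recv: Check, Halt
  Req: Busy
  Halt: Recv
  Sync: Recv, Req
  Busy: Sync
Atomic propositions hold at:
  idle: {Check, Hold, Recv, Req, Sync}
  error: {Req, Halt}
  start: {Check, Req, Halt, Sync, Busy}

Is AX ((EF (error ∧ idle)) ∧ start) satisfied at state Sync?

No

Sat(error ∧ idle) = {Req}
EF (error ∧ idle): least fixpoint, start Z0 = {Req}, add states with some successor in Z. Z1 = {Hold, Req, Sync}; Z2 = {Check, Hold, Req, Sync, Busy}; Z3 = {Check, Hold, Recv, Req, Sync, Busy}; Z4 = {Check, Hold, Recv, Req, Halt, Sync, Busy}; fixed.
Sat(EF (error ∧ idle)) = {Check, Hold, Recv, Req, Halt, Sync, Busy}
Sat((EF (error ∧ idle)) ∧ start) = {Check, Req, Halt, Sync, Busy}
Sat(AX ((EF (error ∧ idle)) ∧ start)) = {s : every successor in {Check, Req, Halt, Sync, Busy}} = {Hold, Recv, Req, Busy}
Sync ∉ Sat(AX ((EF (error ∧ idle)) ∧ start)) = {Hold, Recv, Req, Busy}, so the formula does not hold at Sync.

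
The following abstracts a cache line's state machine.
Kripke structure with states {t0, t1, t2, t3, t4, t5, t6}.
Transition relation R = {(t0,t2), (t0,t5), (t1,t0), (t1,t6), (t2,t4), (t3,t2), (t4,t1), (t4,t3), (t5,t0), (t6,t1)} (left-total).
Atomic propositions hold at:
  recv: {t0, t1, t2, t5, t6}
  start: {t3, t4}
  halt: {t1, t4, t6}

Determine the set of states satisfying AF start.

{t2, t3, t4}

AF start: least fixpoint, start Z0 = {t3, t4}, add states with every successor in Z. Z1 = {t2, t3, t4}; fixed.
Sat(AF start) = {t2, t3, t4}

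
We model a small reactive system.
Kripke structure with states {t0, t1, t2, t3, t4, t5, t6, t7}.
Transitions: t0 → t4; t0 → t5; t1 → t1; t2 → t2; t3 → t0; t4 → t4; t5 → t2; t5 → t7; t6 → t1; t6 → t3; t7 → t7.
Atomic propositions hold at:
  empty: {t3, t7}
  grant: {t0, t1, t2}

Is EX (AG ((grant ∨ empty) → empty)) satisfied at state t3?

Sat(grant ∨ empty) = {t0, t1, t2, t3, t7}
Sat((grant ∨ empty) → empty) = {t3, t4, t5, t6, t7}
AG ((grant ∨ empty) → empty): greatest fixpoint, start Z0 = {t3, t4, t5, t6, t7}, keep only states in Sat with every successor in Z. Z1 = {t4, t7}; fixed.
Sat(AG ((grant ∨ empty) → empty)) = {t4, t7}
Sat(EX (AG ((grant ∨ empty) → empty))) = {s : some successor in {t4, t7}} = {t0, t4, t5, t7}
t3 ∉ Sat(EX (AG ((grant ∨ empty) → empty))) = {t0, t4, t5, t7}, so the formula does not hold at t3.

No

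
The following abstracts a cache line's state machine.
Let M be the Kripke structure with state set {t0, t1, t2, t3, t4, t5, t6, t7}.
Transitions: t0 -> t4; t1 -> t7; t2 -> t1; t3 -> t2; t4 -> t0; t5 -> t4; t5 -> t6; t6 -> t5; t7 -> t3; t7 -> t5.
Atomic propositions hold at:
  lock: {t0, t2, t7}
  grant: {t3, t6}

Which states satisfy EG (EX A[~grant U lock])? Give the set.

Sat(~grant) = {t0, t1, t2, t4, t5, t7}
A[~grant U lock]: least fixpoint, start Z0 = Sat(lock) = {t0, t2, t7}, add states in Sat(~grant) with every successor in Z. Z1 = {t0, t1, t2, t4, t7}; fixed.
Sat(A[~grant U lock]) = {t0, t1, t2, t4, t7}
Sat(EX A[~grant U lock]) = {s : some successor in {t0, t1, t2, t4, t7}} = {t0, t1, t2, t3, t4, t5}
EG (EX A[~grant U lock]): greatest fixpoint, start Z0 = {t0, t1, t2, t3, t4, t5}, keep only states in Sat with some successor in Z. Z1 = {t0, t2, t3, t4, t5}; Z2 = {t0, t3, t4, t5}; Z3 = {t0, t4, t5}; fixed.
Sat(EG (EX A[~grant U lock])) = {t0, t4, t5}

{t0, t4, t5}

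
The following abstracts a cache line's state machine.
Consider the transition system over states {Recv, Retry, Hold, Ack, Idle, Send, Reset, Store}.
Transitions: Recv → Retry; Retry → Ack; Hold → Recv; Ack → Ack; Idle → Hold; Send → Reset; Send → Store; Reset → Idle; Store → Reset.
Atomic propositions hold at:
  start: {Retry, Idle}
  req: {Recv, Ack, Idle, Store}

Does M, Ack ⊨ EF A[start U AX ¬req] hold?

Sat(¬req) = {Retry, Hold, Send, Reset}
Sat(AX ¬req) = {s : every successor in {Retry, Hold, Send, Reset}} = {Recv, Idle, Store}
A[start U AX ¬req]: least fixpoint, start Z0 = Sat(AX ¬req) = {Recv, Idle, Store}, add states in Sat(start) with every successor in Z. Already a fixed point.
Sat(A[start U AX ¬req]) = {Recv, Idle, Store}
EF A[start U AX ¬req]: least fixpoint, start Z0 = {Recv, Idle, Store}, add states with some successor in Z. Z1 = {Recv, Hold, Idle, Send, Reset, Store}; fixed.
Sat(EF A[start U AX ¬req]) = {Recv, Hold, Idle, Send, Reset, Store}
Ack ∉ Sat(EF A[start U AX ¬req]) = {Recv, Hold, Idle, Send, Reset, Store}, so the formula does not hold at Ack.

No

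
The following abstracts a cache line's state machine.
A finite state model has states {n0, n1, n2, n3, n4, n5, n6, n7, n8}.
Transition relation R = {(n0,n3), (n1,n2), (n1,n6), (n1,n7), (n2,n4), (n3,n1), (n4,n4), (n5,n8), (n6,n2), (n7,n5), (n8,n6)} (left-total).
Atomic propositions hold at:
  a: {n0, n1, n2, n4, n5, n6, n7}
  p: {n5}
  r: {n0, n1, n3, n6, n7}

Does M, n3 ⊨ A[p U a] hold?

No

A[p U a]: least fixpoint, start Z0 = Sat(a) = {n0, n1, n2, n4, n5, n6, n7}, add states in Sat(p) with every successor in Z. Already a fixed point.
Sat(A[p U a]) = {n0, n1, n2, n4, n5, n6, n7}
n3 ∉ Sat(A[p U a]) = {n0, n1, n2, n4, n5, n6, n7}, so the formula does not hold at n3.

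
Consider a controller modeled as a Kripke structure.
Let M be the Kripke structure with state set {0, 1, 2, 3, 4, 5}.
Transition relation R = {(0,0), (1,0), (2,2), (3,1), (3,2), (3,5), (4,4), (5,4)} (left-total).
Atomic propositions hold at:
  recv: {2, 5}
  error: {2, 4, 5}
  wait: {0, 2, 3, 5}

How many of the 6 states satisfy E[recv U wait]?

4

E[recv U wait]: least fixpoint, start Z0 = Sat(wait) = {0, 2, 3, 5}, add states in Sat(recv) with some successor in Z. Already a fixed point.
Sat(E[recv U wait]) = {0, 2, 3, 5}
|Sat(E[recv U wait])| = |{0, 2, 3, 5}| = 4.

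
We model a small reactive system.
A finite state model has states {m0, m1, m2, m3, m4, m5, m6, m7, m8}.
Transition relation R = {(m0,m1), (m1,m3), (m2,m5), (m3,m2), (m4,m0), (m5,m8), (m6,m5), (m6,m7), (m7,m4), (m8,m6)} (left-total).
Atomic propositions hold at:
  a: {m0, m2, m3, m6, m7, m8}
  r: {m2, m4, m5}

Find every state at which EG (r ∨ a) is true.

Sat(r ∨ a) = {m0, m2, m3, m4, m5, m6, m7, m8}
EG (r ∨ a): greatest fixpoint, start Z0 = {m0, m2, m3, m4, m5, m6, m7, m8}, keep only states in Sat with some successor in Z. Z1 = {m2, m3, m4, m5, m6, m7, m8}; Z2 = {m2, m3, m5, m6, m7, m8}; Z3 = {m2, m3, m5, m6, m8}; fixed.
Sat(EG (r ∨ a)) = {m2, m3, m5, m6, m8}

{m2, m3, m5, m6, m8}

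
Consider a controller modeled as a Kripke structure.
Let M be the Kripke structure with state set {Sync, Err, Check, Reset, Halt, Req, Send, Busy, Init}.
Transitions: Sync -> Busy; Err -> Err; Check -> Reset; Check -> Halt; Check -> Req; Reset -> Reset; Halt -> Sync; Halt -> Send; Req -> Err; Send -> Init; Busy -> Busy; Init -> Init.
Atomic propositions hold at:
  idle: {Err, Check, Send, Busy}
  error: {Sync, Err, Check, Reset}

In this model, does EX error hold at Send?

Sat(EX error) = {s : some successor in {Sync, Err, Check, Reset}} = {Err, Check, Reset, Halt, Req}
Send ∉ Sat(EX error) = {Err, Check, Reset, Halt, Req}, so the formula does not hold at Send.

No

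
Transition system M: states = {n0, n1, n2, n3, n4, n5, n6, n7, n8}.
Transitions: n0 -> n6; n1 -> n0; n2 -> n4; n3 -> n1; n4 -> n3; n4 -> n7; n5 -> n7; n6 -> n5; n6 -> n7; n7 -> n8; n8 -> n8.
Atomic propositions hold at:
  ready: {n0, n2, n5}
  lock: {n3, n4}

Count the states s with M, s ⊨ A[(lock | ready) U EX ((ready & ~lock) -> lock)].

Sat(lock | ready) = {n0, n2, n3, n4, n5}
Sat(~lock) = {n0, n1, n2, n5, n6, n7, n8}
Sat(ready & ~lock) = {n0, n2, n5}
Sat((ready & ~lock) -> lock) = {n1, n3, n4, n6, n7, n8}
Sat(EX ((ready & ~lock) -> lock)) = {s : some successor in {n1, n3, n4, n6, n7, n8}} = {n0, n2, n3, n4, n5, n6, n7, n8}
A[(lock | ready) U EX ((ready & ~lock) -> lock)]: least fixpoint, start Z0 = Sat(EX ((ready & ~lock) -> lock)) = {n0, n2, n3, n4, n5, n6, n7, n8}, add states in Sat(lock | ready) with every successor in Z. Already a fixed point.
Sat(A[(lock | ready) U EX ((ready & ~lock) -> lock)]) = {n0, n2, n3, n4, n5, n6, n7, n8}
|Sat(A[(lock | ready) U EX ((ready & ~lock) -> lock)])| = |{n0, n2, n3, n4, n5, n6, n7, n8}| = 8.

8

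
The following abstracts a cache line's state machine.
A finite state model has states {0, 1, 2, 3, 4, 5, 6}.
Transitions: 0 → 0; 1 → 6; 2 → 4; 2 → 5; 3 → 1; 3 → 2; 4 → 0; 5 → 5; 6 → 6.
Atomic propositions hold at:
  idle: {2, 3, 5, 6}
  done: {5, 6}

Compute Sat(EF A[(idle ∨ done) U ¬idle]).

{0, 1, 2, 3, 4}

Sat(idle ∨ done) = {2, 3, 5, 6}
Sat(¬idle) = {0, 1, 4}
A[(idle ∨ done) U ¬idle]: least fixpoint, start Z0 = Sat(¬idle) = {0, 1, 4}, add states in Sat(idle ∨ done) with every successor in Z. Already a fixed point.
Sat(A[(idle ∨ done) U ¬idle]) = {0, 1, 4}
EF A[(idle ∨ done) U ¬idle]: least fixpoint, start Z0 = {0, 1, 4}, add states with some successor in Z. Z1 = {0, 1, 2, 3, 4}; fixed.
Sat(EF A[(idle ∨ done) U ¬idle]) = {0, 1, 2, 3, 4}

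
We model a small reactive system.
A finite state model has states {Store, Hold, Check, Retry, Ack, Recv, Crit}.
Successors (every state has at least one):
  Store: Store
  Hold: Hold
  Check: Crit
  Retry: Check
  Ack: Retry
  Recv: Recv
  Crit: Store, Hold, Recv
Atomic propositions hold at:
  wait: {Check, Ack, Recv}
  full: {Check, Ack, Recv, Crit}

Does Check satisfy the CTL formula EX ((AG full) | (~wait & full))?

AG full: greatest fixpoint, start Z0 = {Check, Ack, Recv, Crit}, keep only states in Sat with every successor in Z. Z1 = {Check, Recv}; Z2 = {Recv}; fixed.
Sat(AG full) = {Recv}
Sat(~wait) = {Store, Hold, Retry, Crit}
Sat(~wait & full) = {Crit}
Sat((AG full) | (~wait & full)) = {Recv, Crit}
Sat(EX ((AG full) | (~wait & full))) = {s : some successor in {Recv, Crit}} = {Check, Recv, Crit}
Check ∈ Sat(EX ((AG full) | (~wait & full))) = {Check, Recv, Crit}, so the formula holds at Check.

Yes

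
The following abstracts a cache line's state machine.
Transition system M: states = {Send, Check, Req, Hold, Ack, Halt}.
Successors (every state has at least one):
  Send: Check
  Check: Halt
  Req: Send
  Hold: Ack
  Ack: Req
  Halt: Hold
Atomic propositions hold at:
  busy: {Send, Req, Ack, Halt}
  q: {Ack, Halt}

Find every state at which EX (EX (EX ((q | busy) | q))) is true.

{Check, Req, Hold, Halt}

Sat(q | busy) = {Send, Req, Ack, Halt}
Sat((q | busy) | q) = {Send, Req, Ack, Halt}
Sat(EX ((q | busy) | q)) = {s : some successor in {Send, Req, Ack, Halt}} = {Check, Req, Hold, Ack}
Sat(EX (EX ((q | busy) | q))) = {s : some successor in {Check, Req, Hold, Ack}} = {Send, Hold, Ack, Halt}
Sat(EX (EX (EX ((q | busy) | q)))) = {s : some successor in {Send, Hold, Ack, Halt}} = {Check, Req, Hold, Halt}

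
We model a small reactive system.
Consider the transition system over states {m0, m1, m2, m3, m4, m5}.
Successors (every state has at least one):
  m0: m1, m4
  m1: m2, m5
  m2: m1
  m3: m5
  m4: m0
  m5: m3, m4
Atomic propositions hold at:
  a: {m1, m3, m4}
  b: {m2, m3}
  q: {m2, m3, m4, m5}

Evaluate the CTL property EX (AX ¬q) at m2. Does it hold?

No

Sat(¬q) = {m0, m1}
Sat(AX ¬q) = {s : every successor in {m0, m1}} = {m2, m4}
Sat(EX (AX ¬q)) = {s : some successor in {m2, m4}} = {m0, m1, m5}
m2 ∉ Sat(EX (AX ¬q)) = {m0, m1, m5}, so the formula does not hold at m2.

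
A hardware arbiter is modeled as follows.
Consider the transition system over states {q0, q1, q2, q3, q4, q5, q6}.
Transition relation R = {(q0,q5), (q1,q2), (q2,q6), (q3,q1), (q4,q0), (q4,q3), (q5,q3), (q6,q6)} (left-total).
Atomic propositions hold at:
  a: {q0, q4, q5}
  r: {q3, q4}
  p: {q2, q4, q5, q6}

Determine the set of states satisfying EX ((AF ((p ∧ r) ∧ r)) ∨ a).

Sat(p ∧ r) = {q4}
Sat((p ∧ r) ∧ r) = {q4}
AF ((p ∧ r) ∧ r): least fixpoint, start Z0 = {q4}, add states with every successor in Z. Already a fixed point.
Sat(AF ((p ∧ r) ∧ r)) = {q4}
Sat((AF ((p ∧ r) ∧ r)) ∨ a) = {q0, q4, q5}
Sat(EX ((AF ((p ∧ r) ∧ r)) ∨ a)) = {s : some successor in {q0, q4, q5}} = {q0, q4}

{q0, q4}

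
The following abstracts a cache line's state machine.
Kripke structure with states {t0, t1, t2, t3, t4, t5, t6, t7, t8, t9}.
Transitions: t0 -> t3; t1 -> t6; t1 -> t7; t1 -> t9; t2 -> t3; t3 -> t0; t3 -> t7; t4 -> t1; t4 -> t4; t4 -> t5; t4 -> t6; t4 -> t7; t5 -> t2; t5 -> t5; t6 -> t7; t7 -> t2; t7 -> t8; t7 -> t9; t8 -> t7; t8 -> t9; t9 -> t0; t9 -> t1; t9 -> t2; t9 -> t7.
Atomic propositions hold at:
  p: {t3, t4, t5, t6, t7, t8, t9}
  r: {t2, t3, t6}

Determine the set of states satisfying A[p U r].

A[p U r]: least fixpoint, start Z0 = Sat(r) = {t2, t3, t6}, add states in Sat(p) with every successor in Z. Already a fixed point.
Sat(A[p U r]) = {t2, t3, t6}

{t2, t3, t6}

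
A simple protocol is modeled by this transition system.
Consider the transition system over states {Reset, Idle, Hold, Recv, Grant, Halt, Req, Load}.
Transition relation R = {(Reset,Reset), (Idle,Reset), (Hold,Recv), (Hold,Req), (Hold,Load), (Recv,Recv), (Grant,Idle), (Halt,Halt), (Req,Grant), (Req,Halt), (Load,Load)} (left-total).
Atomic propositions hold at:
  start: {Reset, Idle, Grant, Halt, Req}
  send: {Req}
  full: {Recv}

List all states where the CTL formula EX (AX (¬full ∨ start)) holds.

{Reset, Idle, Hold, Grant, Halt, Req, Load}

Sat(¬full) = {Reset, Idle, Hold, Grant, Halt, Req, Load}
Sat(¬full ∨ start) = {Reset, Idle, Hold, Grant, Halt, Req, Load}
Sat(AX (¬full ∨ start)) = {s : every successor in {Reset, Idle, Hold, Grant, Halt, Req, Load}} = {Reset, Idle, Grant, Halt, Req, Load}
Sat(EX (AX (¬full ∨ start))) = {s : some successor in {Reset, Idle, Grant, Halt, Req, Load}} = {Reset, Idle, Hold, Grant, Halt, Req, Load}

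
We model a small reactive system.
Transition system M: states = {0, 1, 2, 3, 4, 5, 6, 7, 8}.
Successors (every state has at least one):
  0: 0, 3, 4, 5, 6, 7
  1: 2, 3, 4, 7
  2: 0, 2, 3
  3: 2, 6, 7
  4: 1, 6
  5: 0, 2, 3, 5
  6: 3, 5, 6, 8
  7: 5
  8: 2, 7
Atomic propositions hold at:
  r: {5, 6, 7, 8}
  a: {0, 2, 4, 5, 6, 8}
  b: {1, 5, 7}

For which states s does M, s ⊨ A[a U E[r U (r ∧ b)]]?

{5, 6, 7, 8}

Sat(r ∧ b) = {5, 7}
E[r U (r ∧ b)]: least fixpoint, start Z0 = Sat((r ∧ b)) = {5, 7}, add states in Sat(r) with some successor in Z. Z1 = {5, 6, 7, 8}; fixed.
Sat(E[r U (r ∧ b)]) = {5, 6, 7, 8}
A[a U E[r U (r ∧ b)]]: least fixpoint, start Z0 = Sat(E[r U (r ∧ b)]) = {5, 6, 7, 8}, add states in Sat(a) with every successor in Z. Already a fixed point.
Sat(A[a U E[r U (r ∧ b)]]) = {5, 6, 7, 8}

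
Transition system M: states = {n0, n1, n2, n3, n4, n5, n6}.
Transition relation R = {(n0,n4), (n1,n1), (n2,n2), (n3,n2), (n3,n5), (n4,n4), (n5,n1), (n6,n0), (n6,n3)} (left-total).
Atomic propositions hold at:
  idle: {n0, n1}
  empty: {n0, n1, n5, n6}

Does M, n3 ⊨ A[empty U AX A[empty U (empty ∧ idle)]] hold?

No

Sat(empty ∧ idle) = {n0, n1}
A[empty U (empty ∧ idle)]: least fixpoint, start Z0 = Sat((empty ∧ idle)) = {n0, n1}, add states in Sat(empty) with every successor in Z. Z1 = {n0, n1, n5}; fixed.
Sat(A[empty U (empty ∧ idle)]) = {n0, n1, n5}
Sat(AX A[empty U (empty ∧ idle)]) = {s : every successor in {n0, n1, n5}} = {n1, n5}
A[empty U AX A[empty U (empty ∧ idle)]]: least fixpoint, start Z0 = Sat(AX A[empty U (empty ∧ idle)]) = {n1, n5}, add states in Sat(empty) with every successor in Z. Already a fixed point.
Sat(A[empty U AX A[empty U (empty ∧ idle)]]) = {n1, n5}
n3 ∉ Sat(A[empty U AX A[empty U (empty ∧ idle)]]) = {n1, n5}, so the formula does not hold at n3.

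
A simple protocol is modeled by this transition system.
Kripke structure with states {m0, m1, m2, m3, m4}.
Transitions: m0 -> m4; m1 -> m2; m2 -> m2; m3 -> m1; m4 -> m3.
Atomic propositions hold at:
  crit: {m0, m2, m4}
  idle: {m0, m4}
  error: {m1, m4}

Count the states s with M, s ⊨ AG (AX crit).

Sat(AX crit) = {s : every successor in {m0, m2, m4}} = {m0, m1, m2}
AG (AX crit): greatest fixpoint, start Z0 = {m0, m1, m2}, keep only states in Sat with every successor in Z. Z1 = {m1, m2}; fixed.
Sat(AG (AX crit)) = {m1, m2}
|Sat(AG (AX crit))| = |{m1, m2}| = 2.

2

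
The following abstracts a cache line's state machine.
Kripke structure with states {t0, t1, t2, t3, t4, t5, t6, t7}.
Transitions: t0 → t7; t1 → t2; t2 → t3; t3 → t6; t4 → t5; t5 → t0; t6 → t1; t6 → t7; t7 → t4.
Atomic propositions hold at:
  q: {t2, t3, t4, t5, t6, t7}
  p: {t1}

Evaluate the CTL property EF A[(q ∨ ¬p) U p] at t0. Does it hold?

Sat(¬p) = {t0, t2, t3, t4, t5, t6, t7}
Sat(q ∨ ¬p) = {t0, t2, t3, t4, t5, t6, t7}
A[(q ∨ ¬p) U p]: least fixpoint, start Z0 = Sat(p) = {t1}, add states in Sat(q ∨ ¬p) with every successor in Z. Already a fixed point.
Sat(A[(q ∨ ¬p) U p]) = {t1}
EF A[(q ∨ ¬p) U p]: least fixpoint, start Z0 = {t1}, add states with some successor in Z. Z1 = {t1, t6}; Z2 = {t1, t3, t6}; Z3 = {t1, t2, t3, t6}; fixed.
Sat(EF A[(q ∨ ¬p) U p]) = {t1, t2, t3, t6}
t0 ∉ Sat(EF A[(q ∨ ¬p) U p]) = {t1, t2, t3, t6}, so the formula does not hold at t0.

No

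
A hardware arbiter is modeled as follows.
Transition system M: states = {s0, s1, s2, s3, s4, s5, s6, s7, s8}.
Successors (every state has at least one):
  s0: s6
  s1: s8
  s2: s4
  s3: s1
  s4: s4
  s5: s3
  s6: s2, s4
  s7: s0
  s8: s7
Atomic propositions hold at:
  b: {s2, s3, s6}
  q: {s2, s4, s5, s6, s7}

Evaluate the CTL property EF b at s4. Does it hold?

EF b: least fixpoint, start Z0 = {s2, s3, s6}, add states with some successor in Z. Z1 = {s0, s2, s3, s5, s6}; Z2 = {s0, s2, s3, s5, s6, s7}; Z3 = {s0, s2, s3, s5, s6, s7, s8}; Z4 = {s0, s1, s2, s3, s5, s6, s7, s8}; fixed.
Sat(EF b) = {s0, s1, s2, s3, s5, s6, s7, s8}
s4 ∉ Sat(EF b) = {s0, s1, s2, s3, s5, s6, s7, s8}, so the formula does not hold at s4.

No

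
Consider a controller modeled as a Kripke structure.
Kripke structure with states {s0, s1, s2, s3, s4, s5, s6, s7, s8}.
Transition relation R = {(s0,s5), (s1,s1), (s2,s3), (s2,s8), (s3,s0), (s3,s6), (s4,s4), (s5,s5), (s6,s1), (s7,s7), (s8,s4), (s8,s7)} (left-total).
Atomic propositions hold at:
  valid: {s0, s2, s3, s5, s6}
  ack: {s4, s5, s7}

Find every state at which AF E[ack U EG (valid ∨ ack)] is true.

{s0, s2, s3, s4, s5, s7, s8}

Sat(valid ∨ ack) = {s0, s2, s3, s4, s5, s6, s7}
EG (valid ∨ ack): greatest fixpoint, start Z0 = {s0, s2, s3, s4, s5, s6, s7}, keep only states in Sat with some successor in Z. Z1 = {s0, s2, s3, s4, s5, s7}; fixed.
Sat(EG (valid ∨ ack)) = {s0, s2, s3, s4, s5, s7}
E[ack U EG (valid ∨ ack)]: least fixpoint, start Z0 = Sat(EG (valid ∨ ack)) = {s0, s2, s3, s4, s5, s7}, add states in Sat(ack) with some successor in Z. Already a fixed point.
Sat(E[ack U EG (valid ∨ ack)]) = {s0, s2, s3, s4, s5, s7}
AF E[ack U EG (valid ∨ ack)]: least fixpoint, start Z0 = {s0, s2, s3, s4, s5, s7}, add states with every successor in Z. Z1 = {s0, s2, s3, s4, s5, s7, s8}; fixed.
Sat(AF E[ack U EG (valid ∨ ack)]) = {s0, s2, s3, s4, s5, s7, s8}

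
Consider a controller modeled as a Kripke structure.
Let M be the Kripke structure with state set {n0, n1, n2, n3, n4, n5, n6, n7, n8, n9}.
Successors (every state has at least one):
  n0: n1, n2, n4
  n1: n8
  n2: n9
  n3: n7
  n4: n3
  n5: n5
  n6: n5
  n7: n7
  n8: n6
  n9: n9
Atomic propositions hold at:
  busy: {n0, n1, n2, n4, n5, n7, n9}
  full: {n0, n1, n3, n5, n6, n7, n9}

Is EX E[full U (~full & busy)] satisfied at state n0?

Sat(~full) = {n2, n4, n8}
Sat(~full & busy) = {n2, n4}
E[full U (~full & busy)]: least fixpoint, start Z0 = Sat((~full & busy)) = {n2, n4}, add states in Sat(full) with some successor in Z. Z1 = {n0, n2, n4}; fixed.
Sat(E[full U (~full & busy)]) = {n0, n2, n4}
Sat(EX E[full U (~full & busy)]) = {s : some successor in {n0, n2, n4}} = {n0}
n0 ∈ Sat(EX E[full U (~full & busy)]) = {n0}, so the formula holds at n0.

Yes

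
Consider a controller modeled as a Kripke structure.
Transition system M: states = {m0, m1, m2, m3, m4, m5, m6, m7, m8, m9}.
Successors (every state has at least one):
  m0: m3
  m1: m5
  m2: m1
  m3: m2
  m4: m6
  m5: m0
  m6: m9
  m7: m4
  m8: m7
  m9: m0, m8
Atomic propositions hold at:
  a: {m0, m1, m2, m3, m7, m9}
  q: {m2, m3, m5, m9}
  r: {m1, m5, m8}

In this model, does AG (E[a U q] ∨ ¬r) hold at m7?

No

E[a U q]: least fixpoint, start Z0 = Sat(q) = {m2, m3, m5, m9}, add states in Sat(a) with some successor in Z. Z1 = {m0, m1, m2, m3, m5, m9}; fixed.
Sat(E[a U q]) = {m0, m1, m2, m3, m5, m9}
Sat(¬r) = {m0, m2, m3, m4, m6, m7, m9}
Sat(E[a U q] ∨ ¬r) = {m0, m1, m2, m3, m4, m5, m6, m7, m9}
AG (E[a U q] ∨ ¬r): greatest fixpoint, start Z0 = {m0, m1, m2, m3, m4, m5, m6, m7, m9}, keep only states in Sat with every successor in Z. Z1 = {m0, m1, m2, m3, m4, m5, m6, m7}; Z2 = {m0, m1, m2, m3, m4, m5, m7}; Z3 = {m0, m1, m2, m3, m5, m7}; Z4 = {m0, m1, m2, m3, m5}; fixed.
Sat(AG (E[a U q] ∨ ¬r)) = {m0, m1, m2, m3, m5}
m7 ∉ Sat(AG (E[a U q] ∨ ¬r)) = {m0, m1, m2, m3, m5}, so the formula does not hold at m7.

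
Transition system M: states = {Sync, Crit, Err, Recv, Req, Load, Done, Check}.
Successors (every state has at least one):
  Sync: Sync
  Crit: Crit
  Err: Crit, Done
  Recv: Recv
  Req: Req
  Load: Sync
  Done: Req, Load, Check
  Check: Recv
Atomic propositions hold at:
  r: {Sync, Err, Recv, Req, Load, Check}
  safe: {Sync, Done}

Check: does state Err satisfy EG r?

No

EG r: greatest fixpoint, start Z0 = {Sync, Err, Recv, Req, Load, Check}, keep only states in Sat with some successor in Z. Z1 = {Sync, Recv, Req, Load, Check}; fixed.
Sat(EG r) = {Sync, Recv, Req, Load, Check}
Err ∉ Sat(EG r) = {Sync, Recv, Req, Load, Check}, so the formula does not hold at Err.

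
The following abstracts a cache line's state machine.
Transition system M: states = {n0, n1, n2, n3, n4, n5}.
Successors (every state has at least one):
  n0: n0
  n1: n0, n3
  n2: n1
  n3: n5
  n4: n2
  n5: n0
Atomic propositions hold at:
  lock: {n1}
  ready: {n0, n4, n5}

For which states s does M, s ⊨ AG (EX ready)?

{n0, n1, n3, n5}

Sat(EX ready) = {s : some successor in {n0, n4, n5}} = {n0, n1, n3, n5}
AG (EX ready): greatest fixpoint, start Z0 = {n0, n1, n3, n5}, keep only states in Sat with every successor in Z. Already a fixed point.
Sat(AG (EX ready)) = {n0, n1, n3, n5}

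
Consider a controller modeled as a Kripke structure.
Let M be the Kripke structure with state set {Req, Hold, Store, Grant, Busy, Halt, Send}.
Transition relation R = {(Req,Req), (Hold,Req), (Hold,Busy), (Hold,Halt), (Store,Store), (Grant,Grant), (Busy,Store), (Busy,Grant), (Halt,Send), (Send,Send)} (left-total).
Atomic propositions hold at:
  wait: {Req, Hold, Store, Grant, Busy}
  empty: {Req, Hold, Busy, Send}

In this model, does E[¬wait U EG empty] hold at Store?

No

Sat(¬wait) = {Halt, Send}
EG empty: greatest fixpoint, start Z0 = {Req, Hold, Busy, Send}, keep only states in Sat with some successor in Z. Z1 = {Req, Hold, Send}; fixed.
Sat(EG empty) = {Req, Hold, Send}
E[¬wait U EG empty]: least fixpoint, start Z0 = Sat(EG empty) = {Req, Hold, Send}, add states in Sat(¬wait) with some successor in Z. Z1 = {Req, Hold, Halt, Send}; fixed.
Sat(E[¬wait U EG empty]) = {Req, Hold, Halt, Send}
Store ∉ Sat(E[¬wait U EG empty]) = {Req, Hold, Halt, Send}, so the formula does not hold at Store.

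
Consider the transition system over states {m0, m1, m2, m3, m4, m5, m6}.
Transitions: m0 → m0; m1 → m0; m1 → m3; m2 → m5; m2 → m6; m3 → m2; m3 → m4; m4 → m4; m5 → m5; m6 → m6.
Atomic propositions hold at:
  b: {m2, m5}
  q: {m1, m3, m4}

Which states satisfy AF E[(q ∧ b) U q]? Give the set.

{m1, m3, m4}

Sat(q ∧ b) = ∅
E[(q ∧ b) U q]: least fixpoint, start Z0 = Sat(q) = {m1, m3, m4}, add states in Sat(q ∧ b) with some successor in Z. Already a fixed point.
Sat(E[(q ∧ b) U q]) = {m1, m3, m4}
AF E[(q ∧ b) U q]: least fixpoint, start Z0 = {m1, m3, m4}, add states with every successor in Z. Already a fixed point.
Sat(AF E[(q ∧ b) U q]) = {m1, m3, m4}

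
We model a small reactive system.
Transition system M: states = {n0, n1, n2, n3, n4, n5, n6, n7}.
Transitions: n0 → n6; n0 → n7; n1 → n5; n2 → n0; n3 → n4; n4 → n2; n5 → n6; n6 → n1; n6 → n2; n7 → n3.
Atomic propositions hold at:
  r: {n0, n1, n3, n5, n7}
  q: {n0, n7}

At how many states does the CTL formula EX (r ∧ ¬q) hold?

Sat(¬q) = {n1, n2, n3, n4, n5, n6}
Sat(r ∧ ¬q) = {n1, n3, n5}
Sat(EX (r ∧ ¬q)) = {s : some successor in {n1, n3, n5}} = {n1, n6, n7}
|Sat(EX (r ∧ ¬q))| = |{n1, n6, n7}| = 3.

3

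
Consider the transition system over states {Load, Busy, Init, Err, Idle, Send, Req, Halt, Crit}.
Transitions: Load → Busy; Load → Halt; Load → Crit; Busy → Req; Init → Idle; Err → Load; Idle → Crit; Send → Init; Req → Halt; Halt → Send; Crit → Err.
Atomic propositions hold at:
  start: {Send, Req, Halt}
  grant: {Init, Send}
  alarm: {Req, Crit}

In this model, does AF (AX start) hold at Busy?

Sat(AX start) = {s : every successor in {Send, Req, Halt}} = {Busy, Req, Halt}
AF (AX start): least fixpoint, start Z0 = {Busy, Req, Halt}, add states with every successor in Z. Already a fixed point.
Sat(AF (AX start)) = {Busy, Req, Halt}
Busy ∈ Sat(AF (AX start)) = {Busy, Req, Halt}, so the formula holds at Busy.

Yes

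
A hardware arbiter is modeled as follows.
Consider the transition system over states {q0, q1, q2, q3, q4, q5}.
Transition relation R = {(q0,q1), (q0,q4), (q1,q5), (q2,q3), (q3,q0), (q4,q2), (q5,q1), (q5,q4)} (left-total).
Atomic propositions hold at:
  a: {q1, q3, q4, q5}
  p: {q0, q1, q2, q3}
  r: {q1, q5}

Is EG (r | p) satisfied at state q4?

No

Sat(r | p) = {q0, q1, q2, q3, q5}
EG (r | p): greatest fixpoint, start Z0 = {q0, q1, q2, q3, q5}, keep only states in Sat with some successor in Z. Already a fixed point.
Sat(EG (r | p)) = {q0, q1, q2, q3, q5}
q4 ∉ Sat(EG (r | p)) = {q0, q1, q2, q3, q5}, so the formula does not hold at q4.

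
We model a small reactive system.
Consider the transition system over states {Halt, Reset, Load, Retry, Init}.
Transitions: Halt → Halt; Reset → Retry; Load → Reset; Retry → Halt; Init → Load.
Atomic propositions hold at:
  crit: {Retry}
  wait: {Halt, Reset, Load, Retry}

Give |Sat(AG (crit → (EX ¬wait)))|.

Sat(¬wait) = {Init}
Sat(EX ¬wait) = {s : some successor in {Init}} = ∅
Sat(crit → (EX ¬wait)) = {Halt, Reset, Load, Init}
AG (crit → (EX ¬wait)): greatest fixpoint, start Z0 = {Halt, Reset, Load, Init}, keep only states in Sat with every successor in Z. Z1 = {Halt, Load, Init}; Z2 = {Halt, Init}; Z3 = {Halt}; fixed.
Sat(AG (crit → (EX ¬wait))) = {Halt}
|Sat(AG (crit → (EX ¬wait)))| = |{Halt}| = 1.

1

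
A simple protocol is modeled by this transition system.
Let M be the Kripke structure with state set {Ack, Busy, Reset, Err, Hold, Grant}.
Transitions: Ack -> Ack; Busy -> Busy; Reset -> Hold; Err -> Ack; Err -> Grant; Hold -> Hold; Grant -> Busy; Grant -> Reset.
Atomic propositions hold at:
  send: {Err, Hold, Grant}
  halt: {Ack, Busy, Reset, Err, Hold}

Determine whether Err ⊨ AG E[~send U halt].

No

Sat(~send) = {Ack, Busy, Reset}
E[~send U halt]: least fixpoint, start Z0 = Sat(halt) = {Ack, Busy, Reset, Err, Hold}, add states in Sat(~send) with some successor in Z. Already a fixed point.
Sat(E[~send U halt]) = {Ack, Busy, Reset, Err, Hold}
AG E[~send U halt]: greatest fixpoint, start Z0 = {Ack, Busy, Reset, Err, Hold}, keep only states in Sat with every successor in Z. Z1 = {Ack, Busy, Reset, Hold}; fixed.
Sat(AG E[~send U halt]) = {Ack, Busy, Reset, Hold}
Err ∉ Sat(AG E[~send U halt]) = {Ack, Busy, Reset, Hold}, so the formula does not hold at Err.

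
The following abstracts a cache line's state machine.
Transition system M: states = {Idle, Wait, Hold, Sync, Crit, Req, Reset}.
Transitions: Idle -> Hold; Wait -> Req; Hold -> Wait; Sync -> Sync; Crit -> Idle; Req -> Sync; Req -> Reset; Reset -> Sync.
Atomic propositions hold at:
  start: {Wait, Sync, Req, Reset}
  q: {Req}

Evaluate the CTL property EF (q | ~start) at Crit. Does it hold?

Yes

Sat(~start) = {Idle, Hold, Crit}
Sat(q | ~start) = {Idle, Hold, Crit, Req}
EF (q | ~start): least fixpoint, start Z0 = {Idle, Hold, Crit, Req}, add states with some successor in Z. Z1 = {Idle, Wait, Hold, Crit, Req}; fixed.
Sat(EF (q | ~start)) = {Idle, Wait, Hold, Crit, Req}
Crit ∈ Sat(EF (q | ~start)) = {Idle, Wait, Hold, Crit, Req}, so the formula holds at Crit.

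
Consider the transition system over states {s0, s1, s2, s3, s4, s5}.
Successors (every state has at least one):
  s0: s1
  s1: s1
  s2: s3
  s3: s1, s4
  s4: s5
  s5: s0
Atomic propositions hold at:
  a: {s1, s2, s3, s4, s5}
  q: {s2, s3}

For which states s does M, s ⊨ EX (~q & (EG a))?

Sat(~q) = {s0, s1, s4, s5}
EG a: greatest fixpoint, start Z0 = {s1, s2, s3, s4, s5}, keep only states in Sat with some successor in Z. Z1 = {s1, s2, s3, s4}; Z2 = {s1, s2, s3}; fixed.
Sat(EG a) = {s1, s2, s3}
Sat(~q & (EG a)) = {s1}
Sat(EX (~q & (EG a))) = {s : some successor in {s1}} = {s0, s1, s3}

{s0, s1, s3}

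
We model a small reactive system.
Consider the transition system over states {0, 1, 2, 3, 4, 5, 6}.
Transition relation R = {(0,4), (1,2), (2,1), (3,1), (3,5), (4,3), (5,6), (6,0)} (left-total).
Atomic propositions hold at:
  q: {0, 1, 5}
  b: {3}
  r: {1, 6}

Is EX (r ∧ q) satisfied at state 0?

No

Sat(r ∧ q) = {1}
Sat(EX (r ∧ q)) = {s : some successor in {1}} = {2, 3}
0 ∉ Sat(EX (r ∧ q)) = {2, 3}, so the formula does not hold at 0.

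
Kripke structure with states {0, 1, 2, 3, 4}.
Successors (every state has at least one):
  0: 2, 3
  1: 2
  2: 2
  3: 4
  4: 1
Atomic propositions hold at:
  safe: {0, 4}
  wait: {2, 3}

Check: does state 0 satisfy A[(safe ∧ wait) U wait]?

No

Sat(safe ∧ wait) = ∅
A[(safe ∧ wait) U wait]: least fixpoint, start Z0 = Sat(wait) = {2, 3}, add states in Sat(safe ∧ wait) with every successor in Z. Already a fixed point.
Sat(A[(safe ∧ wait) U wait]) = {2, 3}
0 ∉ Sat(A[(safe ∧ wait) U wait]) = {2, 3}, so the formula does not hold at 0.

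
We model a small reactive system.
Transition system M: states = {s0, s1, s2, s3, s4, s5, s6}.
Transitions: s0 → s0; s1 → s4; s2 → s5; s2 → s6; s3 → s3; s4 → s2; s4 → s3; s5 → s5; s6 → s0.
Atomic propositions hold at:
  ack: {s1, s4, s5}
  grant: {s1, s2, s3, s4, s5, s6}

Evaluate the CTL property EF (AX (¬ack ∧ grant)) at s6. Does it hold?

No

Sat(¬ack) = {s0, s2, s3, s6}
Sat(¬ack ∧ grant) = {s2, s3, s6}
Sat(AX (¬ack ∧ grant)) = {s : every successor in {s2, s3, s6}} = {s3, s4}
EF (AX (¬ack ∧ grant)): least fixpoint, start Z0 = {s3, s4}, add states with some successor in Z. Z1 = {s1, s3, s4}; fixed.
Sat(EF (AX (¬ack ∧ grant))) = {s1, s3, s4}
s6 ∉ Sat(EF (AX (¬ack ∧ grant))) = {s1, s3, s4}, so the formula does not hold at s6.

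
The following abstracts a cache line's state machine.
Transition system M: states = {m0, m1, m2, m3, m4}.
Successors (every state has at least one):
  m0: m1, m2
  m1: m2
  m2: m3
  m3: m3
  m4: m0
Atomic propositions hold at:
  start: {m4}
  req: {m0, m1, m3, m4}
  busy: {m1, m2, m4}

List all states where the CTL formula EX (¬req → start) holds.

Sat(¬req) = {m2}
Sat(¬req → start) = {m0, m1, m3, m4}
Sat(EX (¬req → start)) = {s : some successor in {m0, m1, m3, m4}} = {m0, m2, m3, m4}

{m0, m2, m3, m4}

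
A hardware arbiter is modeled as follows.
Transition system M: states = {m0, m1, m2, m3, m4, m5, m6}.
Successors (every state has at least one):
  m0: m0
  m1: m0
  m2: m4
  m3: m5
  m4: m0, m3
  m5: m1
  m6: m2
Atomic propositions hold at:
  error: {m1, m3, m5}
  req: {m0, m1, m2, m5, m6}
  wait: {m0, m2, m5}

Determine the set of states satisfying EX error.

{m3, m4, m5}

Sat(EX error) = {s : some successor in {m1, m3, m5}} = {m3, m4, m5}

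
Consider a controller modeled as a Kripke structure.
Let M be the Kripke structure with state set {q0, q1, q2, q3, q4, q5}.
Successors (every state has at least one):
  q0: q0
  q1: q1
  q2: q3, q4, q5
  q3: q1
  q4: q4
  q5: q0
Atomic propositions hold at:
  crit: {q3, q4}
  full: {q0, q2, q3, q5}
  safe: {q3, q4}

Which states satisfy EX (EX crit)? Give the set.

{q2, q4}

Sat(EX crit) = {s : some successor in {q3, q4}} = {q2, q4}
Sat(EX (EX crit)) = {s : some successor in {q2, q4}} = {q2, q4}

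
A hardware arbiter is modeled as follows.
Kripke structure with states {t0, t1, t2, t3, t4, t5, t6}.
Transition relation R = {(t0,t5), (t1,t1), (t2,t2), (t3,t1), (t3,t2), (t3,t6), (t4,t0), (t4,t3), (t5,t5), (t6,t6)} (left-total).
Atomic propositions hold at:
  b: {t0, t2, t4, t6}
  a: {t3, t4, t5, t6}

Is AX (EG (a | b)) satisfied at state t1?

No

Sat(a | b) = {t0, t2, t3, t4, t5, t6}
EG (a | b): greatest fixpoint, start Z0 = {t0, t2, t3, t4, t5, t6}, keep only states in Sat with some successor in Z. Already a fixed point.
Sat(EG (a | b)) = {t0, t2, t3, t4, t5, t6}
Sat(AX (EG (a | b))) = {s : every successor in {t0, t2, t3, t4, t5, t6}} = {t0, t2, t4, t5, t6}
t1 ∉ Sat(AX (EG (a | b))) = {t0, t2, t4, t5, t6}, so the formula does not hold at t1.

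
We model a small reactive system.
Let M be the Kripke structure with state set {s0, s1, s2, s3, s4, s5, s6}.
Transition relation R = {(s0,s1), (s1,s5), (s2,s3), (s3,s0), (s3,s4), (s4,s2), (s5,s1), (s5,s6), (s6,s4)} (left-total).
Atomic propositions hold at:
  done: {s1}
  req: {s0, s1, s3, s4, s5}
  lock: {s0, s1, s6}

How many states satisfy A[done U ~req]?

2

Sat(~req) = {s2, s6}
A[done U ~req]: least fixpoint, start Z0 = Sat(~req) = {s2, s6}, add states in Sat(done) with every successor in Z. Already a fixed point.
Sat(A[done U ~req]) = {s2, s6}
|Sat(A[done U ~req])| = |{s2, s6}| = 2.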